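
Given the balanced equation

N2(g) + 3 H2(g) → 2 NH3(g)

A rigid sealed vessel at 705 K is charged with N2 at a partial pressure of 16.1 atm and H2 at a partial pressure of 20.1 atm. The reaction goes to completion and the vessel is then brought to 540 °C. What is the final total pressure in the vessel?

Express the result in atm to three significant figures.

26.3 atm

With V and T fixed, P_i ∝ n_i, so the mole ratios apply directly to partial pressures at 705 K.
P(H2) required for 16.1 atm of N2 = (3/1) × 16.1 = 48.30 atm; available 20.1 atm, so H2 is limiting.
P(N2) remaining = 16.1 − (1/3) × 20.1 = 9.400 atm
P(gaseous products) = (2)/3 × 20.1 = 13.40 atm
P_total at 705 K = 9.400 + 13.40 = 22.80 atm
Scaling to 540 °C: P = 22.80 × 813.15/705 = 26.30 atm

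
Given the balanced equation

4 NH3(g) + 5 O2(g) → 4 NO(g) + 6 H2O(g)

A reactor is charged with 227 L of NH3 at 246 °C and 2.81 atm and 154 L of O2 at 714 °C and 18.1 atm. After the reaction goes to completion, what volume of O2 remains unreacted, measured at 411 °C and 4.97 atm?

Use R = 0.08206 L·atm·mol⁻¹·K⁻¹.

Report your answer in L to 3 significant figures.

n(NH3) = PV/RT = (2.81 × 227) / (0.08206 × 519.15) = 14.97 mol
n(O2) = PV/RT = (18.1 × 154) / (0.08206 × 987.15) = 34.41 mol
For 14.97 mol NH3, stoichiometry requires (5/4) × 14.97 = 18.71 mol O2; 34.41 mol is available, so NH3 is limiting.
n(O2) consumed = (5/4) × 14.97 = 18.71 mol; remaining = 34.41 − 18.71 = 15.70 mol
V(O2) = nRT/P = 15.70 × 0.08206 × 684.15 / 4.97 = 177.3 L

177 L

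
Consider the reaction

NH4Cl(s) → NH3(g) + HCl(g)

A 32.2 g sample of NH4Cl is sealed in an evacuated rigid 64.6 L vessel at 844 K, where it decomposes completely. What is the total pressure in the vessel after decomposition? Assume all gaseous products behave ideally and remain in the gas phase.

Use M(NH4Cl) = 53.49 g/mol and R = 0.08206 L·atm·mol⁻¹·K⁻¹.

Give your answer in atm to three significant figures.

n(NH4Cl) = 32.2 / 53.49 = 0.6020 mol
n(gas produced) = (2/1) × 0.6020 = 1.204 mol
P = nRT/V = 1.204 × 0.08206 × 844 / 64.6 = 1.291 atm

1.29 atm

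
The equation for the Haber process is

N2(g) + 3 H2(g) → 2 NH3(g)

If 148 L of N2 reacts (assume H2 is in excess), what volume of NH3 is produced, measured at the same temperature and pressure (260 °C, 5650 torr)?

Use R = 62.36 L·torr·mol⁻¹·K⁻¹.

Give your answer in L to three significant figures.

At constant T and P, gas volumes are in the mole ratio: V(NH3) = (2/1) × 148 = 296.0 L

296 L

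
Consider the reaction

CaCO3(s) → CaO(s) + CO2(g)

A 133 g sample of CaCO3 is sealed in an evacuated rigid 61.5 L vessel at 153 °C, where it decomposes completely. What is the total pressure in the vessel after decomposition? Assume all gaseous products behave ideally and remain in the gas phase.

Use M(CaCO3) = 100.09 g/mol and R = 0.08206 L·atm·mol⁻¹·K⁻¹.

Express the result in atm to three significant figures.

0.756 atm

n(CaCO3) = 133 / 100.09 = 1.329 mol
n(gas produced) = (1/1) × 1.329 = 1.329 mol
P = nRT/V = 1.329 × 0.08206 × 426.15 / 61.5 = 0.7557 atm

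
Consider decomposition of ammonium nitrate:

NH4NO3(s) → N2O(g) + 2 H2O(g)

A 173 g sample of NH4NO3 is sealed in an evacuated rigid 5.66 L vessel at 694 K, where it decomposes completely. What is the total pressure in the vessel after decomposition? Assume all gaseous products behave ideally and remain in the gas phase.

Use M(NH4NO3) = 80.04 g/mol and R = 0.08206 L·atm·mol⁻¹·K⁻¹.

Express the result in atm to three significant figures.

65.2 atm

n(NH4NO3) = 173 / 80.04 = 2.161 mol
n(gas produced) = (3/1) × 2.161 = 6.483 mol
P = nRT/V = 6.483 × 0.08206 × 694 / 5.66 = 65.23 atm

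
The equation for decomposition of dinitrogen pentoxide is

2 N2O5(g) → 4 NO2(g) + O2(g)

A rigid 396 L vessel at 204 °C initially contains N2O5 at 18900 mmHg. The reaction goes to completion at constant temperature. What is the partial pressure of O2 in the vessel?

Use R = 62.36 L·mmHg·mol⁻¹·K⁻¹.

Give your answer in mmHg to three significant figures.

9450 mmHg

n(N2O5)₀ = PV/RT = (18900 × 396) / (62.36 × 477.15) = 251.5 mol
n(O2) = (1/2) × 251.5 = 125.8 mol
P(O2) = nRT/V = 125.8 × 62.36 × 477.15 / 396 = 9452 mmHg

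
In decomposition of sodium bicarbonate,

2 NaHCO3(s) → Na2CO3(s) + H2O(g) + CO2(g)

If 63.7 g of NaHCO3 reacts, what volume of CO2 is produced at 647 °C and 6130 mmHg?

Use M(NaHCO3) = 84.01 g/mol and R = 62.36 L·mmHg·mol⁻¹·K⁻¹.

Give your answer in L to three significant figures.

n(NaHCO3) = 63.70 / 84.01 = 0.7582 mol
n(CO2) = (1/2) × 0.7582 = 0.3791 mol
V = nRT/P = 0.3791 × 62.36 × 920.15 / 6130 = 3.549 L

3.55 L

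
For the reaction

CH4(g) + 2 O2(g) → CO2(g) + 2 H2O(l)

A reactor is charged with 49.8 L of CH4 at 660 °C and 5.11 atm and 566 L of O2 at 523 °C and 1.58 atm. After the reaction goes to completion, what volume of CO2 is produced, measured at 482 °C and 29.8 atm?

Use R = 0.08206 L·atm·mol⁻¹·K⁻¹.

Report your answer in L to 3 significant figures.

6.91 L

n(CH4) = PV/RT = (5.11 × 49.8) / (0.08206 × 933.15) = 3.323 mol
n(O2) = PV/RT = (1.58 × 566) / (0.08206 × 796.15) = 13.69 mol
For 3.323 mol CH4, stoichiometry requires (2/1) × 3.323 = 6.646 mol O2; 13.69 mol is available, so CH4 is limiting.
n(CO2) = (1/1) × 3.323 = 3.323 mol
V(CO2) = nRT/P = 3.323 × 0.08206 × 755.15 / 29.8 = 6.910 L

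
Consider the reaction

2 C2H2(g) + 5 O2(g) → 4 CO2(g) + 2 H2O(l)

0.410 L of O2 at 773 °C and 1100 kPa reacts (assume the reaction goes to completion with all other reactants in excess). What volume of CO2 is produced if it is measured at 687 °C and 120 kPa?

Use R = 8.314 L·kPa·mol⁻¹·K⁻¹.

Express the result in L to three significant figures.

n(O2) = PV/RT = (1100 × 0.410) / (8.314 × 1046.15) = 0.05185 mol
n(CO2) = (4/5) × 0.05185 = 0.04148 mol
V = nRT/P = 0.04148 × 8.314 × 960.15 / 120 = 2.759 L

2.76 L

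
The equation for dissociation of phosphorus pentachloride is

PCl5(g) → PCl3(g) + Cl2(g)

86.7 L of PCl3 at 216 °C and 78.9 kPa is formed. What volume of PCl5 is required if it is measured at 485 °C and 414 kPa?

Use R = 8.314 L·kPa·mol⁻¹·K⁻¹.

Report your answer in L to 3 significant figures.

25.6 L

n(PCl3) = PV/RT = (78.9 × 86.7) / (8.314 × 489.15) = 1.682 mol
n(PCl5) = (1/1) × 1.682 = 1.682 mol
V = nRT/P = 1.682 × 8.314 × 758.15 / 414 = 25.61 L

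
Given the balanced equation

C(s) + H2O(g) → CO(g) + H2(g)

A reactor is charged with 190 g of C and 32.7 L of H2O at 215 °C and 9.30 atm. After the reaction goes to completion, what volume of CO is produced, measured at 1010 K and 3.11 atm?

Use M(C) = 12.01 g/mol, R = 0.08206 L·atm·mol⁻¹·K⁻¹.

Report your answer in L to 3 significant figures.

n(C) = 190 / 12.01 = 15.82 mol
n(H2O) = PV/RT = (9.30 × 32.7) / (0.08206 × 488.15) = 7.592 mol
For 15.82 mol C, stoichiometry requires (1/1) × 15.82 = 15.82 mol H2O; 7.592 mol is available, so H2O is limiting.
n(CO) = (1/1) × 7.592 = 7.592 mol
V(CO) = nRT/P = 7.592 × 0.08206 × 1010 / 3.11 = 202.3 L

202 L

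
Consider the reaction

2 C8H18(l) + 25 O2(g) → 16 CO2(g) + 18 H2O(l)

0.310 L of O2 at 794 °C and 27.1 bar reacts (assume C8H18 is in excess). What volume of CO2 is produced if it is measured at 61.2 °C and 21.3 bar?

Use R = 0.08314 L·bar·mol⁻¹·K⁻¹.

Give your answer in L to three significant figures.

n(O2) = PV/RT = (27.1 × 0.310) / (0.08314 × 1067.15) = 0.09469 mol
n(CO2) = (16/25) × 0.09469 = 0.06060 mol
V = nRT/P = 0.06060 × 0.08314 × 334.35 / 21.3 = 0.07909 L

0.0791 L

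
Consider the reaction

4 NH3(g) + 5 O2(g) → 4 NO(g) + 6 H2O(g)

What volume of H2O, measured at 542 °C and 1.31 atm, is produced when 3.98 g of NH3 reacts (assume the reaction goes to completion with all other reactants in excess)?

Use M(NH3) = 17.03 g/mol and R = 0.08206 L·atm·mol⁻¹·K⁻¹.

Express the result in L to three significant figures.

n(NH3) = 3.980 / 17.03 = 0.2337 mol
n(H2O) = (6/4) × 0.2337 = 0.3505 mol
V = nRT/P = 0.3505 × 0.08206 × 815.15 / 1.31 = 17.90 L

17.9 L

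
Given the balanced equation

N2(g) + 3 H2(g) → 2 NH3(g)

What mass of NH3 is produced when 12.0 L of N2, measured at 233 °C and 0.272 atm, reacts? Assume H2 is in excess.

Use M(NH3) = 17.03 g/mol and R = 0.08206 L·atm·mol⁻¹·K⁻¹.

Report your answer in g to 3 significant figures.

2.68 g

n(N2) = PV/RT = (0.272 × 12.0) / (0.08206 × 506.15) = 0.07858 mol
n(NH3) = (2/1) × 0.07858 = 0.1572 mol
m(NH3) = 0.1572 × 17.03 = 2.677 g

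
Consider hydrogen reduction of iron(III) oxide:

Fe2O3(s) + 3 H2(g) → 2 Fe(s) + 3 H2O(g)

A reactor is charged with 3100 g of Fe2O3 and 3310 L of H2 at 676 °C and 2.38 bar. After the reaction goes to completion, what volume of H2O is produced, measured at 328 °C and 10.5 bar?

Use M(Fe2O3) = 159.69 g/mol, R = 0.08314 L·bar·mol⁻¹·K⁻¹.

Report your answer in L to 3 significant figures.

277 L

n(Fe2O3) = 3100 / 159.69 = 19.41 mol
n(H2) = PV/RT = (2.38 × 3310) / (0.08314 × 949.15) = 99.83 mol
For 19.41 mol Fe2O3, stoichiometry requires (3/1) × 19.41 = 58.23 mol H2; 99.83 mol is available, so Fe2O3 is limiting.
n(H2O) = (3/1) × 19.41 = 58.23 mol
V(H2O) = nRT/P = 58.23 × 0.08314 × 601.15 / 10.5 = 277.2 L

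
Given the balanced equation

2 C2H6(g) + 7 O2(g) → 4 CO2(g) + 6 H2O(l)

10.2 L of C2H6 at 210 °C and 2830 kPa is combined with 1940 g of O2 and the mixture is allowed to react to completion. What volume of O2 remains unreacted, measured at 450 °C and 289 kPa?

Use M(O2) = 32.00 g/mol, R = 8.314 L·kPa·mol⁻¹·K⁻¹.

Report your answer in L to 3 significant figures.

738 L

n(C2H6) = PV/RT = (2830 × 10.2) / (8.314 × 483.15) = 7.186 mol
n(O2) = 1940 / 32.00 = 60.62 mol
For 7.186 mol C2H6, stoichiometry requires (7/2) × 7.186 = 25.15 mol O2; 60.62 mol is available, so C2H6 is limiting.
n(O2) consumed = (7/2) × 7.186 = 25.15 mol; remaining = 60.62 − 25.15 = 35.47 mol
V(O2) = nRT/P = 35.47 × 8.314 × 723.15 / 289 = 737.9 L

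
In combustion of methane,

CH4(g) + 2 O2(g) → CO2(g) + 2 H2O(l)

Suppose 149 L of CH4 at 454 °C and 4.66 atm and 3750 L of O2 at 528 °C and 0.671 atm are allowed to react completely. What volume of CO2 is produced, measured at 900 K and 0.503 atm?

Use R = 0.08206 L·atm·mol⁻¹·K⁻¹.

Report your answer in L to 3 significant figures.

1710 L

n(CH4) = PV/RT = (4.66 × 149) / (0.08206 × 727.15) = 11.64 mol
n(O2) = PV/RT = (0.671 × 3750) / (0.08206 × 801.15) = 38.27 mol
For 11.64 mol CH4, stoichiometry requires (2/1) × 11.64 = 23.28 mol O2; 38.27 mol is available, so CH4 is limiting.
n(CO2) = (1/1) × 11.64 = 11.64 mol
V(CO2) = nRT/P = 11.64 × 0.08206 × 900 / 0.503 = 1709 L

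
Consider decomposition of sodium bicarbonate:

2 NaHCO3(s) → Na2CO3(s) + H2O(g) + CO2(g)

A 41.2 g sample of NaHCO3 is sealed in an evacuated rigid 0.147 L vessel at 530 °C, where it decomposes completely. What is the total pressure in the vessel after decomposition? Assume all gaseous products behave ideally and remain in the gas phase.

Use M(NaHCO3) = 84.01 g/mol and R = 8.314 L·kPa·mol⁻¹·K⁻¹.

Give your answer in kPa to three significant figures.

n(NaHCO3) = 41.2 / 84.01 = 0.4904 mol
n(gas produced) = (2/2) × 0.4904 = 0.4904 mol
P = nRT/V = 0.4904 × 8.314 × 803.15 / 0.147 = 22280 kPa

22300 kPa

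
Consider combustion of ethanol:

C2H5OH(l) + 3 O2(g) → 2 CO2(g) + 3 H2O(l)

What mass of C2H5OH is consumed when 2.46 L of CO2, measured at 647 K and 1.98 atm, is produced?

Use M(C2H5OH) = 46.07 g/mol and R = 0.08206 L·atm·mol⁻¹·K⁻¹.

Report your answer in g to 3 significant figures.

n(CO2) = PV/RT = (1.98 × 2.46) / (0.08206 × 647) = 0.09174 mol
n(C2H5OH) = (1/2) × 0.09174 = 0.04587 mol
m(C2H5OH) = 0.04587 × 46.07 = 2.113 g

2.11 g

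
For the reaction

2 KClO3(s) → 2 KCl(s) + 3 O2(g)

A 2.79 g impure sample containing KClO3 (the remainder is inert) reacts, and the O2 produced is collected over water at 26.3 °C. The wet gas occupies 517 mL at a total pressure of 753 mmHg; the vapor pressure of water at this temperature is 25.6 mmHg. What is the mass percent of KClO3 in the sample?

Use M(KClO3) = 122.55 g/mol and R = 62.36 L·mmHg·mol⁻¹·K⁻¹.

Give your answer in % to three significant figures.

P(O2) = 753 − 25.6 = 727.4 mmHg
n(O2) = PV/RT = (727.4 × 0.5170) / (62.36 × 299.45) = 0.02014 mol
n(KClO3) = (2/3) × 0.02014 = 0.01343 mol
m(KClO3) = 0.01343 × 122.55 = 1.646 g
%KClO3 = 1.646 / 2.79 × 100 = 59.00%

59.0 %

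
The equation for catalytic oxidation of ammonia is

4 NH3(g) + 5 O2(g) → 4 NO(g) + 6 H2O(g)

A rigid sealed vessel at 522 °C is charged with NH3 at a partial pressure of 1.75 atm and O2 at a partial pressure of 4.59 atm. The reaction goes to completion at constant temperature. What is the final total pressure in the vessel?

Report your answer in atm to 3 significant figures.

6.78 atm

At constant V, partial pressures at 522 °C are proportional to moles, so apply stoichiometry directly to pressures.
P(O2) required for 1.75 atm of NH3 = (5/4) × 1.75 = 2.188 atm; available 4.59 atm, so NH3 is limiting.
P(O2) remaining = 4.59 − (5/4) × 1.75 = 2.402 atm
P(gaseous products) = (4+6)/4 × 1.75 = 4.375 atm
P_total at 522 °C = 2.402 + 4.375 = 6.777 atm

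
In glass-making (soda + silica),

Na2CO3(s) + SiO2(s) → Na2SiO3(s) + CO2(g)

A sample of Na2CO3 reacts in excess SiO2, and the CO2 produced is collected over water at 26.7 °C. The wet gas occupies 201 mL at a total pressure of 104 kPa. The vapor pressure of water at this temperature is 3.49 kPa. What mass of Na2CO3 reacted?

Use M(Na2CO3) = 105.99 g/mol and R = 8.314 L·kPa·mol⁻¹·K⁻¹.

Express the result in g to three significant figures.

P(CO2) = 104 − 3.49 = 100.5 kPa
n(CO2) = PV/RT = (100.5 × 0.2010) / (8.314 × 299.85) = 0.008103 mol
n(Na2CO3) = (1/1) × 0.008103 = 0.008103 mol
m(Na2CO3) = 0.008103 × 105.99 = 0.8588 g

0.859 g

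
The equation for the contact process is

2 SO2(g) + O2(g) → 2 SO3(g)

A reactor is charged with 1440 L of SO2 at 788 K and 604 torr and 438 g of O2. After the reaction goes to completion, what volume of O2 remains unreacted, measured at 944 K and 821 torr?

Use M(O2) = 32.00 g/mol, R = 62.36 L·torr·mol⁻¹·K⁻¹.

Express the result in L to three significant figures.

n(SO2) = PV/RT = (604 × 1440) / (62.36 × 788) = 17.70 mol
n(O2) = 438 / 32.00 = 13.69 mol
For 17.70 mol SO2, stoichiometry requires (1/2) × 17.70 = 8.850 mol O2; 13.69 mol is available, so SO2 is limiting.
n(O2) consumed = (1/2) × 17.70 = 8.850 mol; remaining = 13.69 − 8.850 = 4.840 mol
V(O2) = nRT/P = 4.840 × 62.36 × 944 / 821 = 347.0 L

347 L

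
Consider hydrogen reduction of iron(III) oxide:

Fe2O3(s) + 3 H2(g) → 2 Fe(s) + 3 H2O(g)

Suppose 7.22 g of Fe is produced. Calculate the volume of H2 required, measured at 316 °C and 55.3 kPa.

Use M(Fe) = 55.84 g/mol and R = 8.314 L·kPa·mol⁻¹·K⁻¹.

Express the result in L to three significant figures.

n(Fe) = 7.220 / 55.84 = 0.1293 mol
n(H2) = (3/2) × 0.1293 = 0.1940 mol
V = nRT/P = 0.1940 × 8.314 × 589.15 / 55.3 = 17.18 L

17.2 L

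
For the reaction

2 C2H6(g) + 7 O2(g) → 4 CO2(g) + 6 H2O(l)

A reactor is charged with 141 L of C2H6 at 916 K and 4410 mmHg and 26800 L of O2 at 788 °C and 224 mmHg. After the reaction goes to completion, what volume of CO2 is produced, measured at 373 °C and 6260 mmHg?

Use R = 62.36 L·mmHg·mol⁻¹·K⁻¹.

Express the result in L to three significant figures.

140 L

n(C2H6) = PV/RT = (4410 × 141) / (62.36 × 916) = 10.89 mol
n(O2) = PV/RT = (224 × 26800) / (62.36 × 1061.15) = 90.72 mol
For 10.89 mol C2H6, stoichiometry requires (7/2) × 10.89 = 38.12 mol O2; 90.72 mol is available, so C2H6 is limiting.
n(CO2) = (4/2) × 10.89 = 21.78 mol
V(CO2) = nRT/P = 21.78 × 62.36 × 646.15 / 6260 = 140.2 L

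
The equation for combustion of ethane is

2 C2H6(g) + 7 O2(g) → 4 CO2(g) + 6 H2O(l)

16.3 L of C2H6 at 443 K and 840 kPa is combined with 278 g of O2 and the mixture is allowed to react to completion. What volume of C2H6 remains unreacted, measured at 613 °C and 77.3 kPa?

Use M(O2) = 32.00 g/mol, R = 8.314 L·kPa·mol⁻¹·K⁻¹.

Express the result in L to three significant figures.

n(C2H6) = PV/RT = (840 × 16.3) / (8.314 × 443) = 3.718 mol
n(O2) = 278 / 32.00 = 8.688 mol
For 3.718 mol C2H6, stoichiometry requires (7/2) × 3.718 = 13.01 mol O2; 8.688 mol is available, so O2 is limiting.
n(C2H6) consumed = (2/7) × 8.688 = 2.482 mol; remaining = 3.718 − 2.482 = 1.236 mol
V(C2H6) = nRT/P = 1.236 × 8.314 × 886.15 / 77.3 = 117.8 L

118 L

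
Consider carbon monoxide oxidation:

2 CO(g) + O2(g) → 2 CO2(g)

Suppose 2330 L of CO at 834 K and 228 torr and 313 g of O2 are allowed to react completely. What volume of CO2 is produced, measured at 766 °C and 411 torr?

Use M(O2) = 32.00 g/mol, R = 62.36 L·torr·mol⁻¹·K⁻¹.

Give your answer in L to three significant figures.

n(CO) = PV/RT = (228 × 2330) / (62.36 × 834) = 10.21 mol
n(O2) = 313 / 32.00 = 9.781 mol
For 10.21 mol CO, stoichiometry requires (1/2) × 10.21 = 5.105 mol O2; 9.781 mol is available, so CO is limiting.
n(CO2) = (2/2) × 10.21 = 10.21 mol
V(CO2) = nRT/P = 10.21 × 62.36 × 1039.15 / 411 = 1610 L

1610 L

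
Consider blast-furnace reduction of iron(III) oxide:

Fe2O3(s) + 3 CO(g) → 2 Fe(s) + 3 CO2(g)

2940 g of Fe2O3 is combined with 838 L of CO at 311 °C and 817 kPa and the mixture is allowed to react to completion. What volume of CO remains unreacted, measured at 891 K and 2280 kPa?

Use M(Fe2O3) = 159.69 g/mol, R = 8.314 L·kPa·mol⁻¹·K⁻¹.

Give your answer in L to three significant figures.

279 L

n(Fe2O3) = 2940 / 159.69 = 18.41 mol
n(CO) = PV/RT = (817 × 838) / (8.314 × 584.15) = 141.0 mol
For 18.41 mol Fe2O3, stoichiometry requires (3/1) × 18.41 = 55.23 mol CO; 141.0 mol is available, so Fe2O3 is limiting.
n(CO) consumed = (3/1) × 18.41 = 55.23 mol; remaining = 141.0 − 55.23 = 85.77 mol
V(CO) = nRT/P = 85.77 × 8.314 × 891 / 2280 = 278.7 L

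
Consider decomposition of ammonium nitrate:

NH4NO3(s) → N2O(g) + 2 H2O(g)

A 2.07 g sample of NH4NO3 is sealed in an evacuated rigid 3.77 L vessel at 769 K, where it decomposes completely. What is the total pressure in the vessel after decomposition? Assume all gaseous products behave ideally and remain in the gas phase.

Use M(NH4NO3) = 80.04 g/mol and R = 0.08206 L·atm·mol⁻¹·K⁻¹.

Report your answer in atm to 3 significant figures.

n(NH4NO3) = 2.07 / 80.04 = 0.02586 mol
n(gas produced) = (3/1) × 0.02586 = 0.07758 mol
P = nRT/V = 0.07758 × 0.08206 × 769 / 3.77 = 1.299 atm

1.30 atm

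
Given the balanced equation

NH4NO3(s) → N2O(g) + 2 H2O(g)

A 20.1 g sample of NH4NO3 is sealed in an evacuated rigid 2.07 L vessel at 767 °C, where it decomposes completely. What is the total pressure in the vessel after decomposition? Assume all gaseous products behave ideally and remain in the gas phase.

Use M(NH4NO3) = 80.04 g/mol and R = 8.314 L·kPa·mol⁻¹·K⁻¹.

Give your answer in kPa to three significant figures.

n(NH4NO3) = 20.1 / 80.04 = 0.2511 mol
n(gas produced) = (3/1) × 0.2511 = 0.7533 mol
P = nRT/V = 0.7533 × 8.314 × 1040.15 / 2.07 = 3147 kPa

3150 kPa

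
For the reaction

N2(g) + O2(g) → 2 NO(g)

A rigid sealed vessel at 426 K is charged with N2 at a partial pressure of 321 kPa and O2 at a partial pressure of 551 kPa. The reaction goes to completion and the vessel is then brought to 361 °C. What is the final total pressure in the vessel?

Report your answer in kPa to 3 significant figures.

1300 kPa

At constant V, partial pressures at 426 K are proportional to moles, so apply stoichiometry directly to pressures.
P(O2) required for 321 kPa of N2 = (1/1) × 321 = 321.0 kPa; available 551 kPa, so N2 is limiting.
P(O2) remaining = 551 − (1/1) × 321 = 230.0 kPa
P(gaseous products) = (2)/1 × 321 = 642.0 kPa
P_total at 426 K = 230.0 + 642.0 = 872.0 kPa
Scaling to 361 °C: P = 872.0 × 634.15/426 = 1298 kPa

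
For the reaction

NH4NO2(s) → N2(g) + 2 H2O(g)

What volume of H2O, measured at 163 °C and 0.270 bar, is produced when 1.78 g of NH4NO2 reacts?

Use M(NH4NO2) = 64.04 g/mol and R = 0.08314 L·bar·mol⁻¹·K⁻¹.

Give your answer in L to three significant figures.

n(NH4NO2) = 1.780 / 64.04 = 0.02780 mol
n(H2O) = (2/1) × 0.02780 = 0.05560 mol
V = nRT/P = 0.05560 × 0.08314 × 436.15 / 0.270 = 7.467 L

7.47 L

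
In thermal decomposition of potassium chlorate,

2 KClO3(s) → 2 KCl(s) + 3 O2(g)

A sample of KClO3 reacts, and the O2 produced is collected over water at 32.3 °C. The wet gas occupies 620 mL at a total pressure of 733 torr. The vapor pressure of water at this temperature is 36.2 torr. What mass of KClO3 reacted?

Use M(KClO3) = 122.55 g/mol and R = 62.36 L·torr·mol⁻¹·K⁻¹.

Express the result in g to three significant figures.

1.85 g

P(O2) = 733 − 36.2 = 696.8 torr
n(O2) = PV/RT = (696.8 × 0.6200) / (62.36 × 305.45) = 0.02268 mol
n(KClO3) = (2/3) × 0.02268 = 0.01512 mol
m(KClO3) = 0.01512 × 122.55 = 1.853 g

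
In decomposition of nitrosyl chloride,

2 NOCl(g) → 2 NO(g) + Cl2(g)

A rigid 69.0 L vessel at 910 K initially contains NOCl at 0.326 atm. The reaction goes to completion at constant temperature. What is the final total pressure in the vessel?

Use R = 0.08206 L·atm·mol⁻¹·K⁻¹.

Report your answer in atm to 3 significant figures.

0.489 atm

Since T and V are fixed, P_final/P_initial = n_final/n_initial = 3/2.
P_final = (3/2) × 0.326 = 0.4890 atm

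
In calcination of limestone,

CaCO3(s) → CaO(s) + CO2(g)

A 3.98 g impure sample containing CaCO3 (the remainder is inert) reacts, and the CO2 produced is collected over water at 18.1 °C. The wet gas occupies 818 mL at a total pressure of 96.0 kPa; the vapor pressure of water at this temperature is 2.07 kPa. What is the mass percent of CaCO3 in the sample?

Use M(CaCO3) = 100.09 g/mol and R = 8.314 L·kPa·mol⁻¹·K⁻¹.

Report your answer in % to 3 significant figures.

79.8 %

P(CO2) = 96.0 − 2.07 = 93.93 kPa
n(CO2) = PV/RT = (93.93 × 0.8180) / (8.314 × 291.25) = 0.03173 mol
n(CaCO3) = (1/1) × 0.03173 = 0.03173 mol
m(CaCO3) = 0.03173 × 100.09 = 3.176 g
%CaCO3 = 3.176 / 3.98 × 100 = 79.80%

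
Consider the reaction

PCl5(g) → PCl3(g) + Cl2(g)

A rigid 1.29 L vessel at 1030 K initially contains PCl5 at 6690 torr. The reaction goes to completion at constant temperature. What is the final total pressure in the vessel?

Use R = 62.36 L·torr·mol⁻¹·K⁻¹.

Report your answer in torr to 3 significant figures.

13400 torr

Rigid vessel, constant T ⇒ P scales with total gas moles (1 → 2).
P_final = (2/1) × 6690 = 13380 torr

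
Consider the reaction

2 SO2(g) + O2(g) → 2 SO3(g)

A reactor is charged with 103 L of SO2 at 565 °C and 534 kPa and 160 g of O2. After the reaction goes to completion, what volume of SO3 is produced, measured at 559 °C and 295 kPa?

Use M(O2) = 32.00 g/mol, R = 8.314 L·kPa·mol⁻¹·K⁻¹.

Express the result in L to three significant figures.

185 L

n(SO2) = PV/RT = (534 × 103) / (8.314 × 838.15) = 7.893 mol
n(O2) = 160 / 32.00 = 5.000 mol
For 7.893 mol SO2, stoichiometry requires (1/2) × 7.893 = 3.946 mol O2; 5.000 mol is available, so SO2 is limiting.
n(SO3) = (2/2) × 7.893 = 7.893 mol
V(SO3) = nRT/P = 7.893 × 8.314 × 832.15 / 295 = 185.1 L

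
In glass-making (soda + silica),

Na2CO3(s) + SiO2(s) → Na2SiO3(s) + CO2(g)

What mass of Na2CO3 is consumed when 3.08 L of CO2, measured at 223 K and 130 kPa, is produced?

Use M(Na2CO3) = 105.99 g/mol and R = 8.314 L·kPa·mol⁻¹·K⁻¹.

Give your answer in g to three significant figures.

n(CO2) = PV/RT = (130 × 3.08) / (8.314 × 223) = 0.2160 mol
n(Na2CO3) = (1/1) × 0.2160 = 0.2160 mol
m(Na2CO3) = 0.2160 × 105.99 = 22.89 g

22.9 g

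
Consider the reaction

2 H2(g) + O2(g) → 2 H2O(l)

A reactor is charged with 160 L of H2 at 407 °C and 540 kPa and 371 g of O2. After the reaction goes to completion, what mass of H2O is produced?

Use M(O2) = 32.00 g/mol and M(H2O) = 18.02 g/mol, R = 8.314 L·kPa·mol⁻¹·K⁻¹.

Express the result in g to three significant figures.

n(H2) = PV/RT = (540 × 160) / (8.314 × 680.15) = 15.28 mol
n(O2) = 371 / 32.00 = 11.59 mol
For 15.28 mol H2, stoichiometry requires (1/2) × 15.28 = 7.640 mol O2; 11.59 mol is available, so H2 is limiting.
n(H2O) = (2/2) × 15.28 = 15.28 mol
m(H2O) = 15.28 × 18.02 = 275.3 g

275 g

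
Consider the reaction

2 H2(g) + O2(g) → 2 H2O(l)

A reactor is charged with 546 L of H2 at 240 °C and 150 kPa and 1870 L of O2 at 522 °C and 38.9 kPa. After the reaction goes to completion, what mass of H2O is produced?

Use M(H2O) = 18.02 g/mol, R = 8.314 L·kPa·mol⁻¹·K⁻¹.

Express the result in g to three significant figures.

346 g

n(H2) = PV/RT = (150 × 546) / (8.314 × 513.15) = 19.20 mol
n(O2) = PV/RT = (38.9 × 1870) / (8.314 × 795.15) = 11.00 mol
For 19.20 mol H2, stoichiometry requires (1/2) × 19.20 = 9.600 mol O2; 11.00 mol is available, so H2 is limiting.
n(H2O) = (2/2) × 19.20 = 19.20 mol
m(H2O) = 19.20 × 18.02 = 346.0 g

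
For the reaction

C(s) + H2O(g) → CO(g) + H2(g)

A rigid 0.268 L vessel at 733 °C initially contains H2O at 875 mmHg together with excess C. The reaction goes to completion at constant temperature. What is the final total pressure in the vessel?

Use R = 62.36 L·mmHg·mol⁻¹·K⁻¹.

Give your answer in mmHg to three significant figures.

Since T and V are fixed, P_final/P_initial = n_final/n_initial = 2/1.
P_final = (2/1) × 875 = 1750 mmHg

1750 mmHg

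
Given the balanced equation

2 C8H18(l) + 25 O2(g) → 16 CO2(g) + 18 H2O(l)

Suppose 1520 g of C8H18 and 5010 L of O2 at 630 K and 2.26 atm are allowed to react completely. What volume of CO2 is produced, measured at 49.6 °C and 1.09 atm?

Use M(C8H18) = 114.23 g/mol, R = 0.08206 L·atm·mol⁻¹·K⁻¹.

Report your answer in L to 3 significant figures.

2590 L

n(C8H18) = 1520 / 114.23 = 13.31 mol
n(O2) = PV/RT = (2.26 × 5010) / (0.08206 × 630) = 219.0 mol
For 13.31 mol C8H18, stoichiometry requires (25/2) × 13.31 = 166.4 mol O2; 219.0 mol is available, so C8H18 is limiting.
n(CO2) = (16/2) × 13.31 = 106.5 mol
V(CO2) = nRT/P = 106.5 × 0.08206 × 322.75 / 1.09 = 2588 L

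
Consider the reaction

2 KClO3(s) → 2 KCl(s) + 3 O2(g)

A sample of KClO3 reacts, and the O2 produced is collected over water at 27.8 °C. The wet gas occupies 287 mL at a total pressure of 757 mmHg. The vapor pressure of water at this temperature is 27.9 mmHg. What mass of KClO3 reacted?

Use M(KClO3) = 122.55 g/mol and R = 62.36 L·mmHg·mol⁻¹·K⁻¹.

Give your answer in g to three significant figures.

0.911 g

P(O2) = 757 − 27.9 = 729.1 mmHg
n(O2) = PV/RT = (729.1 × 0.2870) / (62.36 × 300.95) = 0.01115 mol
n(KClO3) = (2/3) × 0.01115 = 0.007433 mol
m(KClO3) = 0.007433 × 122.55 = 0.9109 g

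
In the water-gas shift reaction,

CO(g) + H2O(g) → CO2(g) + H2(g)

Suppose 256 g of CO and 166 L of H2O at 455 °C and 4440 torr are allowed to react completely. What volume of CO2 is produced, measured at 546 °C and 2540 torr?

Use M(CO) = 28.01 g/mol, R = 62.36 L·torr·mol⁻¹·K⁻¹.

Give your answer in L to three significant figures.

n(CO) = 256 / 28.01 = 9.140 mol
n(H2O) = PV/RT = (4440 × 166) / (62.36 × 728.15) = 16.23 mol
For 9.140 mol CO, stoichiometry requires (1/1) × 9.140 = 9.140 mol H2O; 16.23 mol is available, so CO is limiting.
n(CO2) = (1/1) × 9.140 = 9.140 mol
V(CO2) = nRT/P = 9.140 × 62.36 × 819.15 / 2540 = 183.8 L

184 L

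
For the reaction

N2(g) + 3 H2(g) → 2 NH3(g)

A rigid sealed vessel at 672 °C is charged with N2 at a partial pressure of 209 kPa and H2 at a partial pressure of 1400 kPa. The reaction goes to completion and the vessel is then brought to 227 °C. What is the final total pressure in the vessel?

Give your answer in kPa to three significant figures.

Because the vessel is rigid and T is held at 672 °C, work the stoichiometry in partial pressures (P_i = n_iRT/V).
P(H2) required for 209 kPa of N2 = (3/1) × 209 = 627.0 kPa; available 1400 kPa, so N2 is limiting.
P(H2) remaining = 1400 − (3/1) × 209 = 773.0 kPa
P(gaseous products) = (2)/1 × 209 = 418.0 kPa
P_total at 672 °C = 773.0 + 418.0 = 1191 kPa
Scaling to 227 °C: P = 1191 × 500.15/945.15 = 630.2 kPa

630 kPa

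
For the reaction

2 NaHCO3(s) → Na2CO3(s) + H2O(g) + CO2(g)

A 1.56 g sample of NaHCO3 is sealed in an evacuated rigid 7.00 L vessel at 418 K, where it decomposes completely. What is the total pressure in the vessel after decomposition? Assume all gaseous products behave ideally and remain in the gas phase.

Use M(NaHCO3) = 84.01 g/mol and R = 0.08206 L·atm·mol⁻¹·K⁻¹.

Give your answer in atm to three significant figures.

0.0910 atm

n(NaHCO3) = 1.56 / 84.01 = 0.01857 mol
n(gas produced) = (2/2) × 0.01857 = 0.01857 mol
P = nRT/V = 0.01857 × 0.08206 × 418 / 7.00 = 0.09100 atm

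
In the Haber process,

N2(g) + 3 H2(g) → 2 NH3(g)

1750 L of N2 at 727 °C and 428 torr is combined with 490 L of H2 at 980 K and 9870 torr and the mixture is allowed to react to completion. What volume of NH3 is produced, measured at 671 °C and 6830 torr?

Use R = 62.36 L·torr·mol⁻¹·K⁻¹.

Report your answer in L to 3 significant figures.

207 L

n(N2) = PV/RT = (428 × 1750) / (62.36 × 1000.15) = 12.01 mol
n(H2) = PV/RT = (9870 × 490) / (62.36 × 980) = 79.14 mol
For 12.01 mol N2, stoichiometry requires (3/1) × 12.01 = 36.03 mol H2; 79.14 mol is available, so N2 is limiting.
n(NH3) = (2/1) × 12.01 = 24.02 mol
V(NH3) = nRT/P = 24.02 × 62.36 × 944.15 / 6830 = 207.1 L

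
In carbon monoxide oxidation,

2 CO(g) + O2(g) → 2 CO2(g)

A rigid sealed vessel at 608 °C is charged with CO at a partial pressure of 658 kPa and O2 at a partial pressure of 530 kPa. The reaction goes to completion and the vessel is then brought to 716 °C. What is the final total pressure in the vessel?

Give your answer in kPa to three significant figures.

964 kPa

Because the vessel is rigid and T is held at 608 °C, work the stoichiometry in partial pressures (P_i = n_iRT/V).
P(O2) required for 658 kPa of CO = (1/2) × 658 = 329.0 kPa; available 530 kPa, so CO is limiting.
P(O2) remaining = 530 − (1/2) × 658 = 201.0 kPa
P(gaseous products) = (2)/2 × 658 = 658.0 kPa
P_total at 608 °C = 201.0 + 658.0 = 859.0 kPa
Scaling to 716 °C: P = 859.0 × 989.15/881.15 = 964.3 kPa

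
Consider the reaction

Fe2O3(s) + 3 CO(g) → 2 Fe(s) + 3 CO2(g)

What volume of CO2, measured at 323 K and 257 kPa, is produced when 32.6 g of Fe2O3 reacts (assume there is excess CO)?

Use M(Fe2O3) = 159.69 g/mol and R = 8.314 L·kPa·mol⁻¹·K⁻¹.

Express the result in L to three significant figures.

n(Fe2O3) = 32.60 / 159.69 = 0.2041 mol
n(CO2) = (3/1) × 0.2041 = 0.6123 mol
V = nRT/P = 0.6123 × 8.314 × 323 / 257 = 6.398 L

6.40 L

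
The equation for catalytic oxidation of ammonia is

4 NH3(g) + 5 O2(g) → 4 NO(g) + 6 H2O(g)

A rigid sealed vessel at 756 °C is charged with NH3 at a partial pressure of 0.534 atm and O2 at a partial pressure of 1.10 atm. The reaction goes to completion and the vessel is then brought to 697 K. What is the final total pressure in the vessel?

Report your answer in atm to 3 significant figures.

1.20 atm

With V and T fixed, P_i ∝ n_i, so the mole ratios apply directly to partial pressures at 756 °C.
P(O2) required for 0.534 atm of NH3 = (5/4) × 0.534 = 0.6675 atm; available 1.10 atm, so NH3 is limiting.
P(O2) remaining = 1.10 − (5/4) × 0.534 = 0.4325 atm
P(gaseous products) = (4+6)/4 × 0.534 = 1.335 atm
P_total at 756 °C = 0.4325 + 1.335 = 1.768 atm
Scaling to 697 K: P = 1.768 × 697/1029.15 = 1.197 atm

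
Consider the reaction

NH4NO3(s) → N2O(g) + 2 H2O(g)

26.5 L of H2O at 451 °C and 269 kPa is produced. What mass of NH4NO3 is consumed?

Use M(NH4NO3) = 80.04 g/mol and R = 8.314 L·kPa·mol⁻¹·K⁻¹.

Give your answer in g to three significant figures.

n(H2O) = PV/RT = (269 × 26.5) / (8.314 × 724.15) = 1.184 mol
n(NH4NO3) = (1/2) × 1.184 = 0.5920 mol
m(NH4NO3) = 0.5920 × 80.04 = 47.38 g

47.4 g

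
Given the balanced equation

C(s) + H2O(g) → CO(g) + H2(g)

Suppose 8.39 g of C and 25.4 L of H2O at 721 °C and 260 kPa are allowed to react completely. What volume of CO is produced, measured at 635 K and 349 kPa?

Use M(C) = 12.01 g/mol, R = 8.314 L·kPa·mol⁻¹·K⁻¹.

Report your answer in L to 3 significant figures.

10.6 L

n(C) = 8.39 / 12.01 = 0.6986 mol
n(H2O) = PV/RT = (260 × 25.4) / (8.314 × 994.15) = 0.7990 mol
For 0.6986 mol C, stoichiometry requires (1/1) × 0.6986 = 0.6986 mol H2O; 0.7990 mol is available, so C is limiting.
n(CO) = (1/1) × 0.6986 = 0.6986 mol
V(CO) = nRT/P = 0.6986 × 8.314 × 635 / 349 = 10.57 L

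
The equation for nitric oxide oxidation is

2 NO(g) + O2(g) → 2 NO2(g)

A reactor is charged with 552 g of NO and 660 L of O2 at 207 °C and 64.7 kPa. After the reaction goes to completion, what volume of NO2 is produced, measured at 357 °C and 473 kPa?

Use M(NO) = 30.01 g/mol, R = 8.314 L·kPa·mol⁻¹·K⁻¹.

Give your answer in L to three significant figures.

204 L

n(NO) = 552 / 30.01 = 18.39 mol
n(O2) = PV/RT = (64.7 × 660) / (8.314 × 480.15) = 10.70 mol
For 18.39 mol NO, stoichiometry requires (1/2) × 18.39 = 9.195 mol O2; 10.70 mol is available, so NO is limiting.
n(NO2) = (2/2) × 18.39 = 18.39 mol
V(NO2) = nRT/P = 18.39 × 8.314 × 630.15 / 473 = 203.7 L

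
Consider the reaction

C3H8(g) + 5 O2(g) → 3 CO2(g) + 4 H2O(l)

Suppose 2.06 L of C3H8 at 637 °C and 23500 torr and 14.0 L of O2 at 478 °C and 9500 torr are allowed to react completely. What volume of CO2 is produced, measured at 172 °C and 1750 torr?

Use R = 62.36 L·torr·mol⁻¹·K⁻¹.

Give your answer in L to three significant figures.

n(C3H8) = PV/RT = (23500 × 2.06) / (62.36 × 910.15) = 0.8529 mol
n(O2) = PV/RT = (9500 × 14.0) / (62.36 × 751.15) = 2.839 mol
For 0.8529 mol C3H8, stoichiometry requires (5/1) × 0.8529 = 4.264 mol O2; 2.839 mol is available, so O2 is limiting.
n(CO2) = (3/5) × 2.839 = 1.703 mol
V(CO2) = nRT/P = 1.703 × 62.36 × 445.15 / 1750 = 27.01 L

27.0 L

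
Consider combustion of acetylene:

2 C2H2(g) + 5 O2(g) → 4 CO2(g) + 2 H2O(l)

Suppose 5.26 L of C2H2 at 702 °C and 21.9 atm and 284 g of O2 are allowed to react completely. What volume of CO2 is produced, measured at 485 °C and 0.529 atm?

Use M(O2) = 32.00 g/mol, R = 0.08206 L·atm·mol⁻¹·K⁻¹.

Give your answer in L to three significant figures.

n(C2H2) = PV/RT = (21.9 × 5.26) / (0.08206 × 975.15) = 1.440 mol
n(O2) = 284 / 32.00 = 8.875 mol
For 1.440 mol C2H2, stoichiometry requires (5/2) × 1.440 = 3.600 mol O2; 8.875 mol is available, so C2H2 is limiting.
n(CO2) = (4/2) × 1.440 = 2.880 mol
V(CO2) = nRT/P = 2.880 × 0.08206 × 758.15 / 0.529 = 338.7 L

339 L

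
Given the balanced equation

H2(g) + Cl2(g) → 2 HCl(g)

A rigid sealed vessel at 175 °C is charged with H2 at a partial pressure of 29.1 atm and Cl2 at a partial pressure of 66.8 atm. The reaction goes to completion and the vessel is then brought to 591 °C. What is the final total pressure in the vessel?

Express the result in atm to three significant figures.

At constant V, partial pressures at 175 °C are proportional to moles, so apply stoichiometry directly to pressures.
P(Cl2) required for 29.1 atm of H2 = (1/1) × 29.1 = 29.10 atm; available 66.8 atm, so H2 is limiting.
P(Cl2) remaining = 66.8 − (1/1) × 29.1 = 37.70 atm
P(gaseous products) = (2)/1 × 29.1 = 58.20 atm
P_total at 175 °C = 37.70 + 58.20 = 95.90 atm
Scaling to 591 °C: P = 95.90 × 864.15/448.15 = 184.9 atm

185 atm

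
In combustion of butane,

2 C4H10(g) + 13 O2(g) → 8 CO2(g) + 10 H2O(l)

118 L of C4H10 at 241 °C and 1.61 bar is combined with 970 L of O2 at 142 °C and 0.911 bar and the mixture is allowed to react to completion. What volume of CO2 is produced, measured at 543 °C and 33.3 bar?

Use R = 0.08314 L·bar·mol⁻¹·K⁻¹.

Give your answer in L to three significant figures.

32.1 L

n(C4H10) = PV/RT = (1.61 × 118) / (0.08314 × 514.15) = 4.444 mol
n(O2) = PV/RT = (0.911 × 970) / (0.08314 × 415.15) = 25.60 mol
For 4.444 mol C4H10, stoichiometry requires (13/2) × 4.444 = 28.89 mol O2; 25.60 mol is available, so O2 is limiting.
n(CO2) = (8/13) × 25.60 = 15.75 mol
V(CO2) = nRT/P = 15.75 × 0.08314 × 816.15 / 33.3 = 32.09 L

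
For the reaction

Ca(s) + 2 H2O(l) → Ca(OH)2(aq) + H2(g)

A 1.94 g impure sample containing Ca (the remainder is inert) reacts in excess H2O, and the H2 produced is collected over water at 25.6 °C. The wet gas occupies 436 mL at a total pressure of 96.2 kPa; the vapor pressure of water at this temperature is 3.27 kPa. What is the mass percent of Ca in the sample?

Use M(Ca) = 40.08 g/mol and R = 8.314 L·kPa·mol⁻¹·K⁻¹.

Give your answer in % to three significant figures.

P(H2) = 96.2 − 3.27 = 92.93 kPa
n(H2) = PV/RT = (92.93 × 0.4360) / (8.314 × 298.75) = 0.01631 mol
n(Ca) = (1/1) × 0.01631 = 0.01631 mol
m(Ca) = 0.01631 × 40.08 = 0.6537 g
%Ca = 0.6537 / 1.94 × 100 = 33.70%

33.7 %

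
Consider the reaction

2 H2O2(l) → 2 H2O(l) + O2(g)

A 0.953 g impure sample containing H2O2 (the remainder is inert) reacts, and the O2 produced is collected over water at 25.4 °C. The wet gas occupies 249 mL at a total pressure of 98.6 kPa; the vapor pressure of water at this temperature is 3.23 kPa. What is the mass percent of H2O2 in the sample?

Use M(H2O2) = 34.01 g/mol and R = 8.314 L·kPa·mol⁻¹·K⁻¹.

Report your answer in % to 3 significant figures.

68.3 %

P(O2) = 98.6 − 3.23 = 95.37 kPa
n(O2) = PV/RT = (95.37 × 0.2490) / (8.314 × 298.55) = 0.009567 mol
n(H2O2) = (2/1) × 0.009567 = 0.01913 mol
m(H2O2) = 0.01913 × 34.01 = 0.6506 g
%H2O2 = 0.6506 / 0.953 × 100 = 68.27%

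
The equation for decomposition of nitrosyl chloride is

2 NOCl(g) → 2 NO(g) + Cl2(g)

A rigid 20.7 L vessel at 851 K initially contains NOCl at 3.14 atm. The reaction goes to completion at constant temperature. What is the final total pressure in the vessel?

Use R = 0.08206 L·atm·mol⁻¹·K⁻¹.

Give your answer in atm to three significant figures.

Since T and V are fixed, P_final/P_initial = n_final/n_initial = 3/2.
P_final = (3/2) × 3.14 = 4.710 atm

4.71 atm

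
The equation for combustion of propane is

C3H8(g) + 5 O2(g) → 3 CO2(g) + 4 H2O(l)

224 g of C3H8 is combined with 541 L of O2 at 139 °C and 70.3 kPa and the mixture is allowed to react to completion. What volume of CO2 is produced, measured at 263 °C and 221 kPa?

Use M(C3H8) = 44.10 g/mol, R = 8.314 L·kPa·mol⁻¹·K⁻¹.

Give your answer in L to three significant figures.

134 L

n(C3H8) = 224 / 44.10 = 5.079 mol
n(O2) = PV/RT = (70.3 × 541) / (8.314 × 412.15) = 11.10 mol
For 5.079 mol C3H8, stoichiometry requires (5/1) × 5.079 = 25.39 mol O2; 11.10 mol is available, so O2 is limiting.
n(CO2) = (3/5) × 11.10 = 6.660 mol
V(CO2) = nRT/P = 6.660 × 8.314 × 536.15 / 221 = 134.3 L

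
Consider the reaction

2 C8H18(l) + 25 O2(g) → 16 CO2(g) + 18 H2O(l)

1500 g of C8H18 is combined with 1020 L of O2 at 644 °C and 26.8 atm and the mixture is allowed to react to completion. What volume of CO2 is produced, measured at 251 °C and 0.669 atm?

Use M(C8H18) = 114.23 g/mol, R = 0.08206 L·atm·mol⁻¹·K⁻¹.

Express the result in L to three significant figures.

6750 L

n(C8H18) = 1500 / 114.23 = 13.13 mol
n(O2) = PV/RT = (26.8 × 1020) / (0.08206 × 917.15) = 363.2 mol
For 13.13 mol C8H18, stoichiometry requires (25/2) × 13.13 = 164.1 mol O2; 363.2 mol is available, so C8H18 is limiting.
n(CO2) = (16/2) × 13.13 = 105.0 mol
V(CO2) = nRT/P = 105.0 × 0.08206 × 524.15 / 0.669 = 6751 L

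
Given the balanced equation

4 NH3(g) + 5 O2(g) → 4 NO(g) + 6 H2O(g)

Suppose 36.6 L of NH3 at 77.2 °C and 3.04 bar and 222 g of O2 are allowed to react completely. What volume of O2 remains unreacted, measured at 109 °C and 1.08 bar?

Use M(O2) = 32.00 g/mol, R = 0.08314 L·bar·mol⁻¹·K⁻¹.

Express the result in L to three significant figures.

n(NH3) = PV/RT = (3.04 × 36.6) / (0.08314 × 350.35) = 3.820 mol
n(O2) = 222 / 32.00 = 6.938 mol
For 3.820 mol NH3, stoichiometry requires (5/4) × 3.820 = 4.775 mol O2; 6.938 mol is available, so NH3 is limiting.
n(O2) consumed = (5/4) × 3.820 = 4.775 mol; remaining = 6.938 − 4.775 = 2.163 mol
V(O2) = nRT/P = 2.163 × 0.08314 × 382.15 / 1.08 = 63.63 L

63.6 L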